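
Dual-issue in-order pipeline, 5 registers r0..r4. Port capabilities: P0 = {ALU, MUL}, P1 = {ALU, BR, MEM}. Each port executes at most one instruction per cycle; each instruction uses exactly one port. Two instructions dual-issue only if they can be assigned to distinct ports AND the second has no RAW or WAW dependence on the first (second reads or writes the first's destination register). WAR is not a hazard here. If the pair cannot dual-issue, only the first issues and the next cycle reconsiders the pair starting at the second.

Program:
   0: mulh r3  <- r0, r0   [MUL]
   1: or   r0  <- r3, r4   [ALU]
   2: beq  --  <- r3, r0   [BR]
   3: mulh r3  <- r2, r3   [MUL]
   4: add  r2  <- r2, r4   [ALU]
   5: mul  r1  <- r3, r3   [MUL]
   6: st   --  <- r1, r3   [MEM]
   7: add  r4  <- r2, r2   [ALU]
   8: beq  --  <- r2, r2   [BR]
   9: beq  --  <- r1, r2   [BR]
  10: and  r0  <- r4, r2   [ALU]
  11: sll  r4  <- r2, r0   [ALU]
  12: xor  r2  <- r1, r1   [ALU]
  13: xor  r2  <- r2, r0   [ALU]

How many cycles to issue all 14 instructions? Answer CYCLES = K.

CYCLES = 9

  cy0 -> i0 (mulh.MUL) RAW r3
  cy1 -> i1 (or.ALU) RAW r0
  cy2 -> i2/i3 (beq.BR;mulh.MUL) dual
  cy3 -> i4/i5 (add.ALU;mul.MUL) dual
  cy4 -> i6/i7 (st.MEM;add.ALU) dual
  cy5 -> i8 (beq.BR) no-port BR/BR
  cy6 -> i9/i10 (beq.BR;and.ALU) dual
  cy7 -> i11/i12 (sll.ALU;xor.ALU) dual
  cy8 -> i13 (xor.ALU) tail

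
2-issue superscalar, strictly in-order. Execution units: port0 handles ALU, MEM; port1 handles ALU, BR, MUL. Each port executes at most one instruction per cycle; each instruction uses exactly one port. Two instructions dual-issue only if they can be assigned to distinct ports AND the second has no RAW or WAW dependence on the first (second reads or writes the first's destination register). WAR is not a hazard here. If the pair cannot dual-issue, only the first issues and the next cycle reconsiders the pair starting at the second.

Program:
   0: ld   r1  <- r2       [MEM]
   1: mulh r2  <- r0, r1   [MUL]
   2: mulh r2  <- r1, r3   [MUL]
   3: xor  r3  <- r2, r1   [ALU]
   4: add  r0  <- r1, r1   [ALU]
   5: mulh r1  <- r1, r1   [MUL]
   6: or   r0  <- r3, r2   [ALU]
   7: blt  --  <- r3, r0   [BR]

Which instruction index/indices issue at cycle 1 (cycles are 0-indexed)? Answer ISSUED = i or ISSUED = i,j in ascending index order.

ISSUED = 1

c0: i0 ld  RAW r1
c1: i1 mulh  no-port MUL/MUL
c2: i2 mulh  RAW r2
c3: i3+i4 xor/add  pair
c4: i5+i6 mulh/or  pair
c5: i7 blt  tail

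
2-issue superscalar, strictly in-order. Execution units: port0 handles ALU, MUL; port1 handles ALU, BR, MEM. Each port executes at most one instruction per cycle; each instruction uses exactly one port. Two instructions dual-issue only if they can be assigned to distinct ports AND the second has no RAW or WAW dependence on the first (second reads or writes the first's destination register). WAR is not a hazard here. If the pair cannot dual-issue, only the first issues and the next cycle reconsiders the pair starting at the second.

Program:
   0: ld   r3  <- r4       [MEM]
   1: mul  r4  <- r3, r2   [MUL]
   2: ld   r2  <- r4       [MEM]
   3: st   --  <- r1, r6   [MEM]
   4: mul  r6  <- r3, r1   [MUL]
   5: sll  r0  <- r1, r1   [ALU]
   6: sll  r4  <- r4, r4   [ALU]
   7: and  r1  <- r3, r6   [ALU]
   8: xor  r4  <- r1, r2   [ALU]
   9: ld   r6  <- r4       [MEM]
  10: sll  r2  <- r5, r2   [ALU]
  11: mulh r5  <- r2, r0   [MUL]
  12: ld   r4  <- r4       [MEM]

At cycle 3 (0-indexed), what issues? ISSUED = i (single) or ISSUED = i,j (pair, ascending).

#0 head=0: ld i0 RAW r3
#1 head=1: mul i1 RAW r4
#2 head=2: ld i2 no-port MEM/MEM
#3 head=3: st/mul i3,i4 dual
#4 head=5: sll/sll i5,i6 dual
#5 head=7: and i7 RAW r1
#6 head=8: xor i8 RAW r4
#7 head=9: ld/sll i9,i10 dual
#8 head=11: mulh/ld i11,i12 dual

ISSUED = 3,4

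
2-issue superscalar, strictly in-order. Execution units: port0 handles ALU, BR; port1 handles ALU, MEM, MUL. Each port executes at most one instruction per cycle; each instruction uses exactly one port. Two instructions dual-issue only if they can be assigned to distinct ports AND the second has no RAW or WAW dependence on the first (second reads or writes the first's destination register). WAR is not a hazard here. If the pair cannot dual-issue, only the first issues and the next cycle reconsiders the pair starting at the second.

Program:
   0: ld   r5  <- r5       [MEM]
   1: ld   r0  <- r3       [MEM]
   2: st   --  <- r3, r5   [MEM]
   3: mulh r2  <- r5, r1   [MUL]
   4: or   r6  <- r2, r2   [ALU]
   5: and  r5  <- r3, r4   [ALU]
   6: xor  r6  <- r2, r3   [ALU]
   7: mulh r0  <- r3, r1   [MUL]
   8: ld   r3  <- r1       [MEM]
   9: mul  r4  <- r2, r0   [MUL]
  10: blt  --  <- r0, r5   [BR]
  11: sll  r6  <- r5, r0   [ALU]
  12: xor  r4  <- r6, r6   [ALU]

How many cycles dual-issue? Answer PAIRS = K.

PAIRS = 3

c0: i0 ld  no-port MEM/MEM
c1: i1 ld  no-port MEM/MEM
c2: i2 st  no-port MEM/MUL
c3: i3 mulh  RAW r2
c4: i4+i5 or and  dual
c5: i6+i7 xor mulh  dual
c6: i8 ld  no-port MEM/MUL
c7: i9+i10 mul blt  dual
c8: i11 sll  RAW r6
c9: i12 xor  tail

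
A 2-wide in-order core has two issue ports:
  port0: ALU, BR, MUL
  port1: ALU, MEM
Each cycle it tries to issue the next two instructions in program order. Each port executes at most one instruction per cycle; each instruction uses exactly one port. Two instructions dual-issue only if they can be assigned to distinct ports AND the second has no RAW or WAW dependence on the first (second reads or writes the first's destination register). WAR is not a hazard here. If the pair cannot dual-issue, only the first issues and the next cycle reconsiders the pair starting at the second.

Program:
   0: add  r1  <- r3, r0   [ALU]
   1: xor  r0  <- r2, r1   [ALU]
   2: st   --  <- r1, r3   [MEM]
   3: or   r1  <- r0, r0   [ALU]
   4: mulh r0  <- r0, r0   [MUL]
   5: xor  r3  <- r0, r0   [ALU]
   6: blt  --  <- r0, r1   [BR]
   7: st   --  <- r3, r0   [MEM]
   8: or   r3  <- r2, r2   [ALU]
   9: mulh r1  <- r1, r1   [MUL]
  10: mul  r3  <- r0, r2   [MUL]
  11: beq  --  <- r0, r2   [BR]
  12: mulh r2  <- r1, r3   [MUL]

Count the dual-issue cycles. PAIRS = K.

c0: i0 add  RAW r1
c1: i1+i2 xor/st  dual
c2: i3+i4 or/mulh  dual
c3: i5+i6 xor/blt  dual
c4: i7+i8 st/or  dual
c5: i9 mulh  no-port MUL/MUL
c6: i10 mul  no-port MUL/BR
c7: i11 beq  no-port BR/MUL
c8: i12 mulh  tail

PAIRS = 4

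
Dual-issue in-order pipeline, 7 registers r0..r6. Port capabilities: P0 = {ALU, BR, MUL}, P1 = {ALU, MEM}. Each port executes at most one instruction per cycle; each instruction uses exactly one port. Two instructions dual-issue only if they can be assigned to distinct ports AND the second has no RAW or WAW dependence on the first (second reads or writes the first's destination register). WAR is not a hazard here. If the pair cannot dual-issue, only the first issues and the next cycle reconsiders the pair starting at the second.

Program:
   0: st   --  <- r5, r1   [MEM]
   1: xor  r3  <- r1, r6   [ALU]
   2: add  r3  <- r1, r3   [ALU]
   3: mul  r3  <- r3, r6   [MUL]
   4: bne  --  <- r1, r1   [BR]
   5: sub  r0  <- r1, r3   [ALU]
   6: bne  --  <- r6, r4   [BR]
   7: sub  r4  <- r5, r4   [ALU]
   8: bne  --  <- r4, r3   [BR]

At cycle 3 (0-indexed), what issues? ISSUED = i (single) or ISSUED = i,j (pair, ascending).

c0: i0&i1 st.MEM+xor.ALU  2-wide
c1: i2 add.ALU  RAW+WAW r3
c2: i3 mul.MUL  no-port MUL/BR
c3: i4&i5 bne.BR+sub.ALU  2-wide
c4: i6&i7 bne.BR+sub.ALU  2-wide
c5: i8 bne.BR  tail

ISSUED = 4,5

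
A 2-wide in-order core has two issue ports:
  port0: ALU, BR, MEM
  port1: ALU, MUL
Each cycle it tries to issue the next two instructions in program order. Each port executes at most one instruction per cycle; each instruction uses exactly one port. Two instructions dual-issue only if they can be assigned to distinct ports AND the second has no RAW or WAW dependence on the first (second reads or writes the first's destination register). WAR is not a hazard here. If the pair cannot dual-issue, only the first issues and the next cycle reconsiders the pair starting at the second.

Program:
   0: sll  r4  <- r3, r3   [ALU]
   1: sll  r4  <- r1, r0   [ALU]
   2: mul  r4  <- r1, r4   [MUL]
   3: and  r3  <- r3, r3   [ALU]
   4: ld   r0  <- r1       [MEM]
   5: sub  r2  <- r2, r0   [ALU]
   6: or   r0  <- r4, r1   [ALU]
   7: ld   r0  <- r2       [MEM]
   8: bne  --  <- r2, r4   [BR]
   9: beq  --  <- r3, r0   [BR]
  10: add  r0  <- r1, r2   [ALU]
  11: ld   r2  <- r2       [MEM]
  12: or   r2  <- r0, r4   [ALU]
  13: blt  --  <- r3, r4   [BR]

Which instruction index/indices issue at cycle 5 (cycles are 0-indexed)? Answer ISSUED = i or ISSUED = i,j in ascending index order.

0. sll @i0  | WAW r4
1. sll @i1  | RAW+WAW r4
2. mul;and @i2+i3  | 2-wide
3. ld @i4  | RAW r0
4. sub;or @i5+i6  | 2-wide
5. ld @i7  | no-port MEM/BR
6. bne @i8  | no-port BR/BR
7. beq;add @i9+i10  | 2-wide
8. ld @i11  | WAW r2
9. or;blt @i12+i13  | 2-wide

ISSUED = 7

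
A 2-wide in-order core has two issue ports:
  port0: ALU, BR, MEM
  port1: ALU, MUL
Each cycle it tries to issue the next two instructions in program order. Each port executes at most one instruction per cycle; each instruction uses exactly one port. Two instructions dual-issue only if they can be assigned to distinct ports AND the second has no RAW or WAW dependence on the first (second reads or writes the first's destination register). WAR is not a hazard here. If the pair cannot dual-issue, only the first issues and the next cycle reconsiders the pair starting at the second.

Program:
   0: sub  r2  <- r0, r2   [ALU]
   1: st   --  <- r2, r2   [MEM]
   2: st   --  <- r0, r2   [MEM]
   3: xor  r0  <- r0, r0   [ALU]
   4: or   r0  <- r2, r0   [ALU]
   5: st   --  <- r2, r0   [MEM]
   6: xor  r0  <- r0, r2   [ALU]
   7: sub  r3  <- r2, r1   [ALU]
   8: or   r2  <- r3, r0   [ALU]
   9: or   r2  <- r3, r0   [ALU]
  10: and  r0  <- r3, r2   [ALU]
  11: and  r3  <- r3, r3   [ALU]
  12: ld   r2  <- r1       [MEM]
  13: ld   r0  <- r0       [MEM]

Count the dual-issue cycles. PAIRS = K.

PAIRS = 3

  cy0 -> i0 (sub.ALU) RAW r2
  cy1 -> i1 (st.MEM) no-port MEM/MEM
  cy2 -> i2/i3 (st.MEM+xor.ALU) dual
  cy3 -> i4 (or.ALU) RAW r0
  cy4 -> i5/i6 (st.MEM+xor.ALU) dual
  cy5 -> i7 (sub.ALU) RAW r3
  cy6 -> i8 (or.ALU) WAW r2
  cy7 -> i9 (or.ALU) RAW r2
  cy8 -> i10/i11 (and.ALU+and.ALU) dual
  cy9 -> i12 (ld.MEM) no-port MEM/MEM
  cy10 -> i13 (ld.MEM) tail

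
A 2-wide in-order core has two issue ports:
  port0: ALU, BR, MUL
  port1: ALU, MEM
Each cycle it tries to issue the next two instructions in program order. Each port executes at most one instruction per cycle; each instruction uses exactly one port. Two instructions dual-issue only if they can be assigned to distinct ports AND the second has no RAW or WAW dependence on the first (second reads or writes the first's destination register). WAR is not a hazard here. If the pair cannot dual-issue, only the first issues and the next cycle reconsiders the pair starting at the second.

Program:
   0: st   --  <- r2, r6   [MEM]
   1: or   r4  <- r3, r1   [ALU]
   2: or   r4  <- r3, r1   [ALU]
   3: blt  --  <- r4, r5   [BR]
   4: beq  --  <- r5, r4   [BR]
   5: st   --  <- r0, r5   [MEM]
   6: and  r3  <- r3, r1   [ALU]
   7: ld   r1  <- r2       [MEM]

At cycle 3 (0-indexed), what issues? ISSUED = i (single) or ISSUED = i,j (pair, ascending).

ISSUED = 4,5

#0 head=0: st.MEM+or.ALU i0,i1 dual
#1 head=2: or.ALU i2 RAW r4
#2 head=3: blt.BR i3 no-port BR/BR
#3 head=4: beq.BR+st.MEM i4,i5 dual
#4 head=6: and.ALU+ld.MEM i6,i7 dual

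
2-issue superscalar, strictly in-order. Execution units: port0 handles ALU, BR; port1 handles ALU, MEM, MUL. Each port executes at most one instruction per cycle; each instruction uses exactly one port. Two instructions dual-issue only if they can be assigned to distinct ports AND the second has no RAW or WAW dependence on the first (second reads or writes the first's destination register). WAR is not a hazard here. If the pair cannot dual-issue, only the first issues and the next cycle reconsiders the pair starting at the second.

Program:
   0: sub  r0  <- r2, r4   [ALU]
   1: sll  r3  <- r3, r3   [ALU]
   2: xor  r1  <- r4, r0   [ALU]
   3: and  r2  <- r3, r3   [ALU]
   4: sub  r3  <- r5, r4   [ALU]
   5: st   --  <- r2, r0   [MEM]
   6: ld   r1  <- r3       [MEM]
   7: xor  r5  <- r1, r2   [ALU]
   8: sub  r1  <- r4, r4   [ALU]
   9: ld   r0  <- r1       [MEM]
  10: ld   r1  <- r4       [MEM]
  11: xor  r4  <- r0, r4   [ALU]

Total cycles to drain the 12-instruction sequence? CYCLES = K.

  cy0 -> i0&i1 (sub.ALU/sll.ALU) pair
  cy1 -> i2&i3 (xor.ALU/and.ALU) pair
  cy2 -> i4&i5 (sub.ALU/st.MEM) pair
  cy3 -> i6 (ld.MEM) RAW r1
  cy4 -> i7&i8 (xor.ALU/sub.ALU) pair
  cy5 -> i9 (ld.MEM) no-port MEM/MEM
  cy6 -> i10&i11 (ld.MEM/xor.ALU) pair

CYCLES = 7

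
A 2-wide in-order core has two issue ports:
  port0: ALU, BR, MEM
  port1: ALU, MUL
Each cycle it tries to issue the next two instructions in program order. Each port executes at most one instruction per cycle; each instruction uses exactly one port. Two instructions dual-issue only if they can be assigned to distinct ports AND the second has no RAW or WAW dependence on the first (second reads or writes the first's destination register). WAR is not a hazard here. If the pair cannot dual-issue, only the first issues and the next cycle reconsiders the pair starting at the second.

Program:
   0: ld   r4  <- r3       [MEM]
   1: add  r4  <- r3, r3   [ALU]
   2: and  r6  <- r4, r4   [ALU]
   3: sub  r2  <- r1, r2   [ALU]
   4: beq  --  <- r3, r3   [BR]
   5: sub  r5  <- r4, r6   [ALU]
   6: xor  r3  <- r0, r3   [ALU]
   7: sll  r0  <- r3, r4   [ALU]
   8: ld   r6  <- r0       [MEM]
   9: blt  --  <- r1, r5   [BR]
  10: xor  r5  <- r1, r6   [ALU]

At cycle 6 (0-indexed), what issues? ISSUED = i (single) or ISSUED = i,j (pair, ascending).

c0: i0 ld.MEM  WAW r4
c1: i1 add.ALU  RAW r4
c2: i2+i3 and.ALU sub.ALU  2-wide
c3: i4+i5 beq.BR sub.ALU  2-wide
c4: i6 xor.ALU  RAW r3
c5: i7 sll.ALU  RAW r0
c6: i8 ld.MEM  no-port MEM/BR
c7: i9+i10 blt.BR xor.ALU  2-wide

ISSUED = 8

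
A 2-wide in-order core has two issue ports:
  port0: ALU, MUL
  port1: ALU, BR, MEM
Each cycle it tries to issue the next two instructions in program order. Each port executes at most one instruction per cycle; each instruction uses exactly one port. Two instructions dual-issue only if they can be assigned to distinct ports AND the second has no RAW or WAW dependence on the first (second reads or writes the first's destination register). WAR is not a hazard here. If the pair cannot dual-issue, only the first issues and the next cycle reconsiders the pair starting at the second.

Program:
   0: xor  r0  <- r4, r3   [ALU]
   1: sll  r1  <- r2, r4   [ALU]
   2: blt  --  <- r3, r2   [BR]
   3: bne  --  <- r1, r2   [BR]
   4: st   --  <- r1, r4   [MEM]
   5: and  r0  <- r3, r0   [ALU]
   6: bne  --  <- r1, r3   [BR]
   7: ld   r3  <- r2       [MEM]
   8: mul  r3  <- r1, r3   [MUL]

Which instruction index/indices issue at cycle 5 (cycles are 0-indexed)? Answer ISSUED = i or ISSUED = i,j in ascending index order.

ISSUED = 7

#0 head=0: xor.ALU sll.ALU i0,i1 2-wide
#1 head=2: blt.BR i2 no-port BR/BR
#2 head=3: bne.BR i3 no-port BR/MEM
#3 head=4: st.MEM and.ALU i4,i5 2-wide
#4 head=6: bne.BR i6 no-port BR/MEM
#5 head=7: ld.MEM i7 RAW+WAW r3
#6 head=8: mul.MUL i8 tail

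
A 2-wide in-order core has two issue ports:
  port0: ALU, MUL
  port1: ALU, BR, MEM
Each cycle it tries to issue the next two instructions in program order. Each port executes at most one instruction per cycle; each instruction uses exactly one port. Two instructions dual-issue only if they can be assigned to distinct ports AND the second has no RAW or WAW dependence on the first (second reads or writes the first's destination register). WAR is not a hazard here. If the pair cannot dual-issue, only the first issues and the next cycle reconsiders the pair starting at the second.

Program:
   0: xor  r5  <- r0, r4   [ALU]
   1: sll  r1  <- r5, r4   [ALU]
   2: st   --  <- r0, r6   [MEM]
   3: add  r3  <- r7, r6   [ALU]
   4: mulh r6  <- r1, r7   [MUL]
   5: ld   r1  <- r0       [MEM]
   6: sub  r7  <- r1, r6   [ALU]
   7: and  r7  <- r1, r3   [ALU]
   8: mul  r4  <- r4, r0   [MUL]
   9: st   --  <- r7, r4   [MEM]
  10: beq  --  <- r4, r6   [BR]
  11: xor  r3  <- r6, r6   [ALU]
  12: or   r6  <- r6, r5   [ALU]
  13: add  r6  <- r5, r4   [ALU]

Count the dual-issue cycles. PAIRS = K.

0. xor.ALU @i0  | RAW r5
1. sll.ALU/st.MEM @i1&i2  | dual
2. add.ALU/mulh.MUL @i3&i4  | dual
3. ld.MEM @i5  | RAW r1
4. sub.ALU @i6  | WAW r7
5. and.ALU/mul.MUL @i7&i8  | dual
6. st.MEM @i9  | no-port MEM/BR
7. beq.BR/xor.ALU @i10&i11  | dual
8. or.ALU @i12  | WAW r6
9. add.ALU @i13  | tail

PAIRS = 4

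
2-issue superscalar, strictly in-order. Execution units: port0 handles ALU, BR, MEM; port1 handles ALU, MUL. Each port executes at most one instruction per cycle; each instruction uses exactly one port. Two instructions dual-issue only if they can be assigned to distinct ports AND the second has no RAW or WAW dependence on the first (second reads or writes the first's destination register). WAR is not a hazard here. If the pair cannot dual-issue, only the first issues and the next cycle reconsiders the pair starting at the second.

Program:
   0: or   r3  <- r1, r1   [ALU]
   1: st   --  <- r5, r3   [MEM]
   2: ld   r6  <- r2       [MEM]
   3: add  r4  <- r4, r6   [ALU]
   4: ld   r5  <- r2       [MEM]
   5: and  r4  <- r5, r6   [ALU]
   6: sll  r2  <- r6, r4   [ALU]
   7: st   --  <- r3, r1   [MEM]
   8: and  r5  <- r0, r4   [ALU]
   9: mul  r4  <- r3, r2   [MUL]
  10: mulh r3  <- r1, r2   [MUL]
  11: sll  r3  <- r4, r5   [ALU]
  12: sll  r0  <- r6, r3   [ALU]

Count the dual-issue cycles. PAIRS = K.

c0: i0 or  RAW r3
c1: i1 st  no-port MEM/MEM
c2: i2 ld  RAW r6
c3: i3/i4 add ld  2-wide
c4: i5 and  RAW r4
c5: i6/i7 sll st  2-wide
c6: i8/i9 and mul  2-wide
c7: i10 mulh  WAW r3
c8: i11 sll  RAW r3
c9: i12 sll  tail

PAIRS = 3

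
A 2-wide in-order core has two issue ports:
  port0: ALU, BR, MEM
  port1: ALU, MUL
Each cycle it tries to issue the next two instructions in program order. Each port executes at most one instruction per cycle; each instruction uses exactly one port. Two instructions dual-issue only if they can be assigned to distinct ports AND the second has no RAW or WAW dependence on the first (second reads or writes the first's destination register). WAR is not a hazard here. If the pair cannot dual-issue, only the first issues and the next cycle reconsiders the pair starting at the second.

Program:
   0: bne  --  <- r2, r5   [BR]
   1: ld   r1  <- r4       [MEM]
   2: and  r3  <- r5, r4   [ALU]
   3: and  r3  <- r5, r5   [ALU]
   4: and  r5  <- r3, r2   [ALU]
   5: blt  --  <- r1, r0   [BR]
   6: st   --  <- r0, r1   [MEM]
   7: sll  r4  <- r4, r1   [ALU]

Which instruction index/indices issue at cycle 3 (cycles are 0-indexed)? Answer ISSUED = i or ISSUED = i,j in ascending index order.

c0: i0 bne  no-port BR/MEM
c1: i1/i2 ld/and  dual
c2: i3 and  RAW r3
c3: i4/i5 and/blt  dual
c4: i6/i7 st/sll  dual

ISSUED = 4,5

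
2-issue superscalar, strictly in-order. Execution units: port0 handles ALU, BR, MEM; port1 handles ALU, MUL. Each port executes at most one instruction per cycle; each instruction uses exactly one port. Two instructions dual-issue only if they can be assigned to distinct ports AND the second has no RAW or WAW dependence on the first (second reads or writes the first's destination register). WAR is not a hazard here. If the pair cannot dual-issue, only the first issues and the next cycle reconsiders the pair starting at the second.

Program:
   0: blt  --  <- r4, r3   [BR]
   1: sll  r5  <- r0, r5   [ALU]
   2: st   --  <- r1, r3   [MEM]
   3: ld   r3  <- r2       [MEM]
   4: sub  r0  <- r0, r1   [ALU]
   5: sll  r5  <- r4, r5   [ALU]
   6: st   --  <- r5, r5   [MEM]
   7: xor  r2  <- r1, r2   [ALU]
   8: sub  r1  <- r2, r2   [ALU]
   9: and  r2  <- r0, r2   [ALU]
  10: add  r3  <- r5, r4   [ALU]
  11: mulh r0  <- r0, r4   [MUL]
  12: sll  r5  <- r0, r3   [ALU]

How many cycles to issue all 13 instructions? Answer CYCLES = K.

CYCLES = 8

#0 head=0: blt+sll i0,i1 dual
#1 head=2: st i2 no-port MEM/MEM
#2 head=3: ld+sub i3,i4 dual
#3 head=5: sll i5 RAW r5
#4 head=6: st+xor i6,i7 dual
#5 head=8: sub+and i8,i9 dual
#6 head=10: add+mulh i10,i11 dual
#7 head=12: sll i12 tail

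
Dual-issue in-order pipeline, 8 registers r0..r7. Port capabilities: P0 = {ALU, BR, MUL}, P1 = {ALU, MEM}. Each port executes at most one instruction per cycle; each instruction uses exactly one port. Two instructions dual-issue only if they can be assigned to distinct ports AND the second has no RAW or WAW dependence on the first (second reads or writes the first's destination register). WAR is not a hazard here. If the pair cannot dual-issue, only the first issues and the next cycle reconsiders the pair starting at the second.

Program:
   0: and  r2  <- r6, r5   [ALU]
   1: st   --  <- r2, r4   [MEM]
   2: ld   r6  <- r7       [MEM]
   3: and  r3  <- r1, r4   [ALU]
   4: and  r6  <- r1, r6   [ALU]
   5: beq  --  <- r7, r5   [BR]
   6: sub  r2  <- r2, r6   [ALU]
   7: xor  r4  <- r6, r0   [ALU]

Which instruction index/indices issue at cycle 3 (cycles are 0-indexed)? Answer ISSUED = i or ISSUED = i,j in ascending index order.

ISSUED = 4,5

t=0 i0:and.ALU ; RAW r2
t=1 i1:st.MEM ; no-port MEM/MEM
t=2 i2,i3:ld.MEM;and.ALU ; pair
t=3 i4,i5:and.ALU;beq.BR ; pair
t=4 i6,i7:sub.ALU;xor.ALU ; pair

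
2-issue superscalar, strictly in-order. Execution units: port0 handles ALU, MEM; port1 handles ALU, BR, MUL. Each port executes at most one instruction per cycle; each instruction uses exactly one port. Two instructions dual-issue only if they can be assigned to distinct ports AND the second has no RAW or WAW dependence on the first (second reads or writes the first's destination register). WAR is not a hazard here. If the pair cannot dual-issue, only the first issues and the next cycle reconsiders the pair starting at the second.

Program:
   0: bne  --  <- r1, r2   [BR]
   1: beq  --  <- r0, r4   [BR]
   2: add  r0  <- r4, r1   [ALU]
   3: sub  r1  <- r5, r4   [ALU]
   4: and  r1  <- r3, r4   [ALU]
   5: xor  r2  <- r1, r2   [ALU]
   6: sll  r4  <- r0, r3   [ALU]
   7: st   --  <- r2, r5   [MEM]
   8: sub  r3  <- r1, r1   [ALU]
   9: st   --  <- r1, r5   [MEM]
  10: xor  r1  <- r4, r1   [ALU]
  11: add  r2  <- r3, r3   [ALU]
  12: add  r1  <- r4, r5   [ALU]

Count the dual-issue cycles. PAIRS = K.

PAIRS = 5

#0 head=0: bne.BR i0 no-port BR/BR
#1 head=1: beq.BR/add.ALU i1+i2 dual
#2 head=3: sub.ALU i3 WAW r1
#3 head=4: and.ALU i4 RAW r1
#4 head=5: xor.ALU/sll.ALU i5+i6 dual
#5 head=7: st.MEM/sub.ALU i7+i8 dual
#6 head=9: st.MEM/xor.ALU i9+i10 dual
#7 head=11: add.ALU/add.ALU i11+i12 dual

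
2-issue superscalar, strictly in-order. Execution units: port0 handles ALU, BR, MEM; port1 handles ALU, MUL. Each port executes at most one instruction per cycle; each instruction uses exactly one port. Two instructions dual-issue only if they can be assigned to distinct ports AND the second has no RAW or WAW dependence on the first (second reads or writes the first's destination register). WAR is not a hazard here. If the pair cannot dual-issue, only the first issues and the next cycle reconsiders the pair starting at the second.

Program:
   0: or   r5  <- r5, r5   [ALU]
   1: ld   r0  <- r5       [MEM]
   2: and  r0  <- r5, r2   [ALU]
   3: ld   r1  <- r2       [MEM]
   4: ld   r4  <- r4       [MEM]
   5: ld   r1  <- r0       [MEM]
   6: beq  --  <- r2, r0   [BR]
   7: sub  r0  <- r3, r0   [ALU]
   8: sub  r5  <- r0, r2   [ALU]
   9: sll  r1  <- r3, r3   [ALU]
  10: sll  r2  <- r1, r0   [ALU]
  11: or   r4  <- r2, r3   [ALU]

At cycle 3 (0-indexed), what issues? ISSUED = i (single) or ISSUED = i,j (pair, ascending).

ISSUED = 4

#0 head=0: or i0 RAW r5
#1 head=1: ld i1 WAW r0
#2 head=2: and+ld i2/i3 pair
#3 head=4: ld i4 no-port MEM/MEM
#4 head=5: ld i5 no-port MEM/BR
#5 head=6: beq+sub i6/i7 pair
#6 head=8: sub+sll i8/i9 pair
#7 head=10: sll i10 RAW r2
#8 head=11: or i11 tail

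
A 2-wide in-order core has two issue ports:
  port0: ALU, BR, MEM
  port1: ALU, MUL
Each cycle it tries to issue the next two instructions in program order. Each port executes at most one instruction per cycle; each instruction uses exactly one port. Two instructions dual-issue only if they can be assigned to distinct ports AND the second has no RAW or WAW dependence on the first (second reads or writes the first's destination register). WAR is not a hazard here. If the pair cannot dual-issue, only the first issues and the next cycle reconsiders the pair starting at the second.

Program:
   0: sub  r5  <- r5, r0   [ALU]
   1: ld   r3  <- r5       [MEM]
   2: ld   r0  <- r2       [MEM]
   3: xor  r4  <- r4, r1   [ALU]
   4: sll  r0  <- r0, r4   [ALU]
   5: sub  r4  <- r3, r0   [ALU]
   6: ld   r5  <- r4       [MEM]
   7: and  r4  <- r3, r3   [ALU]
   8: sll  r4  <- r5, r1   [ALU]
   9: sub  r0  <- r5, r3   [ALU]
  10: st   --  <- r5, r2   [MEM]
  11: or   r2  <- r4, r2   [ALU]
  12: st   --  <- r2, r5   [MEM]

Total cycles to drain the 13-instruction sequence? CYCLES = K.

#0 head=0: sub.ALU i0 RAW r5
#1 head=1: ld.MEM i1 no-port MEM/MEM
#2 head=2: ld.MEM+xor.ALU i2,i3 dual
#3 head=4: sll.ALU i4 RAW r0
#4 head=5: sub.ALU i5 RAW r4
#5 head=6: ld.MEM+and.ALU i6,i7 dual
#6 head=8: sll.ALU+sub.ALU i8,i9 dual
#7 head=10: st.MEM+or.ALU i10,i11 dual
#8 head=12: st.MEM i12 tail

CYCLES = 9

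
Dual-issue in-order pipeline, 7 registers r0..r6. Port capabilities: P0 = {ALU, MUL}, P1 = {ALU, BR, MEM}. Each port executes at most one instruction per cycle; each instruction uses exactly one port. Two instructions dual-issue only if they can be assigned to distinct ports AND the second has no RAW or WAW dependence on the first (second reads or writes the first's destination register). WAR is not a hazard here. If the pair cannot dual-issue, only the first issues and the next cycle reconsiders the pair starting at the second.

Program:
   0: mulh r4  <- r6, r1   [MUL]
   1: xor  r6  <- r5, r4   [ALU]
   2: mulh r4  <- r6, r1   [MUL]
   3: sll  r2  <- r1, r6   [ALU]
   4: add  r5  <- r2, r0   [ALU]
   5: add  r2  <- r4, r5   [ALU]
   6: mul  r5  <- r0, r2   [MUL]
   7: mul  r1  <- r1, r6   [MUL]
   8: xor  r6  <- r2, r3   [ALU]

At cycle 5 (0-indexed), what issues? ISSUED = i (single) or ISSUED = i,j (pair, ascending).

ISSUED = 6

  cy0 -> i0 (mulh) RAW r4
  cy1 -> i1 (xor) RAW r6
  cy2 -> i2&i3 (mulh sll) 2-wide
  cy3 -> i4 (add) RAW r5
  cy4 -> i5 (add) RAW r2
  cy5 -> i6 (mul) no-port MUL/MUL
  cy6 -> i7&i8 (mul xor) 2-wide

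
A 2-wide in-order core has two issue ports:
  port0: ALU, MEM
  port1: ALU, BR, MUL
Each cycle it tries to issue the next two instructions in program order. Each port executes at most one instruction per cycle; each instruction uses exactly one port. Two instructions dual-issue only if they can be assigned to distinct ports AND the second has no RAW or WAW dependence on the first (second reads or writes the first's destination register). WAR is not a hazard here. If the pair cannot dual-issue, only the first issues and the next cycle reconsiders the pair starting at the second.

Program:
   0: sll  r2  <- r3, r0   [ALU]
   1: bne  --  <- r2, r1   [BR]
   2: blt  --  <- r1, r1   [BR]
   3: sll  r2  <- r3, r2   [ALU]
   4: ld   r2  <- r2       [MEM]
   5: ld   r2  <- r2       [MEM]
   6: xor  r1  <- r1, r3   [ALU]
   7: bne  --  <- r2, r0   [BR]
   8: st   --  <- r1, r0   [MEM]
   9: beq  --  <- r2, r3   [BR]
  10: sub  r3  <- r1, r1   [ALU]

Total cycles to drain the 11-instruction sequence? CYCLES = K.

CYCLES = 7

[0] i0  sll  -- RAW r2
[1] i1  bne  -- no-port BR/BR
[2] i2,i3  blt;sll  -- pair
[3] i4  ld  -- no-port MEM/MEM
[4] i5,i6  ld;xor  -- pair
[5] i7,i8  bne;st  -- pair
[6] i9,i10  beq;sub  -- pair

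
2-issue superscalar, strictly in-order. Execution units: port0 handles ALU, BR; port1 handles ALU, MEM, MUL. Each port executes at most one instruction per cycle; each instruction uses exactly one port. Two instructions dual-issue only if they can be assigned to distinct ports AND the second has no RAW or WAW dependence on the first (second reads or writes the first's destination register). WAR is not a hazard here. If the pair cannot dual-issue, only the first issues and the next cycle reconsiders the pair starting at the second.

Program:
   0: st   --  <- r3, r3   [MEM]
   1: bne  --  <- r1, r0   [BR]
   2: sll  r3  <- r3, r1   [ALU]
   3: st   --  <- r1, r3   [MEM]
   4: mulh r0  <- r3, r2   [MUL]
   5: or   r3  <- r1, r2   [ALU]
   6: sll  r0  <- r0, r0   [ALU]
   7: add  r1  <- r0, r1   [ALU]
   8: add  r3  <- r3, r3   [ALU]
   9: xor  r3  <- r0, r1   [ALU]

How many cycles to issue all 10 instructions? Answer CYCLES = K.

[0] i0/i1  st;bne  -- dual
[1] i2  sll  -- RAW r3
[2] i3  st  -- no-port MEM/MUL
[3] i4/i5  mulh;or  -- dual
[4] i6  sll  -- RAW r0
[5] i7/i8  add;add  -- dual
[6] i9  xor  -- tail

CYCLES = 7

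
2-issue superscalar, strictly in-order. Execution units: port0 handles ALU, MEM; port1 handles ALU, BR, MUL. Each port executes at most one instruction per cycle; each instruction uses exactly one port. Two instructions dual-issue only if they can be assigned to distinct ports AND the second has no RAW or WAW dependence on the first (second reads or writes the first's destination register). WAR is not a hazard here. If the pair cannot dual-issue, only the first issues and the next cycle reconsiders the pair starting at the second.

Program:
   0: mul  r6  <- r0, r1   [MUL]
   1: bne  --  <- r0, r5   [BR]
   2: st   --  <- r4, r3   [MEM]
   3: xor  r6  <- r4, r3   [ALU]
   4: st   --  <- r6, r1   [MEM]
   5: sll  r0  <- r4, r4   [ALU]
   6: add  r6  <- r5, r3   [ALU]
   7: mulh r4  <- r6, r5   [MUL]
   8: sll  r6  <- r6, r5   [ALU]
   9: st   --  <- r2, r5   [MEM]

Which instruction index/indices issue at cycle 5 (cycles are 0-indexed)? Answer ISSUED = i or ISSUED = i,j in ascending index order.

c0: i0 mul.MUL  no-port MUL/BR
c1: i1&i2 bne.BR;st.MEM  pair
c2: i3 xor.ALU  RAW r6
c3: i4&i5 st.MEM;sll.ALU  pair
c4: i6 add.ALU  RAW r6
c5: i7&i8 mulh.MUL;sll.ALU  pair
c6: i9 st.MEM  tail

ISSUED = 7,8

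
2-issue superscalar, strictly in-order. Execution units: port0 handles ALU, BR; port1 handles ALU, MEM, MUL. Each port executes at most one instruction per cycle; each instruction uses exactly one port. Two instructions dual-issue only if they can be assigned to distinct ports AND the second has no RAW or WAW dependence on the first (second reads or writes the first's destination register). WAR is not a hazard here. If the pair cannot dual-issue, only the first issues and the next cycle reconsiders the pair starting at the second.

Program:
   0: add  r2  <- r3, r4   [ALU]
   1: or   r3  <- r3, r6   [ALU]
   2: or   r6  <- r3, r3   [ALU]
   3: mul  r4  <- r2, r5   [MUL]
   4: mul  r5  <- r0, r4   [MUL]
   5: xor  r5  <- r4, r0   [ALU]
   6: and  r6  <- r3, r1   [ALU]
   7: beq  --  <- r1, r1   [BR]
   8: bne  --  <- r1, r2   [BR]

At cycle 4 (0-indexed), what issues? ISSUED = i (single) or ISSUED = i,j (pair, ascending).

[0] i0/i1  add+or  -- pair
[1] i2/i3  or+mul  -- pair
[2] i4  mul  -- WAW r5
[3] i5/i6  xor+and  -- pair
[4] i7  beq  -- no-port BR/BR
[5] i8  bne  -- tail

ISSUED = 7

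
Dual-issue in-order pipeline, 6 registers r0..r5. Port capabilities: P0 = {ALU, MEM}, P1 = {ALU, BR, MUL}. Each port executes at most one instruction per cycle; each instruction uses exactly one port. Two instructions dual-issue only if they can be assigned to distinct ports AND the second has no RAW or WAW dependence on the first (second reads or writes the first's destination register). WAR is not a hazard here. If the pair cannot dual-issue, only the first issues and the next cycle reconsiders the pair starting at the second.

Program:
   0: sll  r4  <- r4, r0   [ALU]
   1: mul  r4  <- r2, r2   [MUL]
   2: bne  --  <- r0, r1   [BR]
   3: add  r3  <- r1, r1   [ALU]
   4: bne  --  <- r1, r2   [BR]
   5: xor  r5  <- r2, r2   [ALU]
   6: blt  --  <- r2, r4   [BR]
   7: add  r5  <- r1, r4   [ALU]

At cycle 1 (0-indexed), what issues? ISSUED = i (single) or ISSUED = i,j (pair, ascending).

ISSUED = 1

c0: i0 sll  WAW r4
c1: i1 mul  no-port MUL/BR
c2: i2/i3 bne/add  pair
c3: i4/i5 bne/xor  pair
c4: i6/i7 blt/add  pair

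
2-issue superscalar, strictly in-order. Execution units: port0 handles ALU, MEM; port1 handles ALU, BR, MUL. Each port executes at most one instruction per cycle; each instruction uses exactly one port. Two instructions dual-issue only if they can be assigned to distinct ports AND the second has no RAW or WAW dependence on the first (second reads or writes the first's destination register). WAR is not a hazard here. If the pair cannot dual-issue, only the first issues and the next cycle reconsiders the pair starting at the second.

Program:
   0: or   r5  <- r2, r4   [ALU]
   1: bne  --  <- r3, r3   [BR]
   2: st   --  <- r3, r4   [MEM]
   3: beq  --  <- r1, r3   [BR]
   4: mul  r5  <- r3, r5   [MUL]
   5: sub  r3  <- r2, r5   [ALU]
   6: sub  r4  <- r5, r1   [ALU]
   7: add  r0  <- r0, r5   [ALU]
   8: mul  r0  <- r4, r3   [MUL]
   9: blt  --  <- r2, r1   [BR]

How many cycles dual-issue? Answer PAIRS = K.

PAIRS = 3

  cy0 -> i0,i1 (or.ALU/bne.BR) 2-wide
  cy1 -> i2,i3 (st.MEM/beq.BR) 2-wide
  cy2 -> i4 (mul.MUL) RAW r5
  cy3 -> i5,i6 (sub.ALU/sub.ALU) 2-wide
  cy4 -> i7 (add.ALU) WAW r0
  cy5 -> i8 (mul.MUL) no-port MUL/BR
  cy6 -> i9 (blt.BR) tail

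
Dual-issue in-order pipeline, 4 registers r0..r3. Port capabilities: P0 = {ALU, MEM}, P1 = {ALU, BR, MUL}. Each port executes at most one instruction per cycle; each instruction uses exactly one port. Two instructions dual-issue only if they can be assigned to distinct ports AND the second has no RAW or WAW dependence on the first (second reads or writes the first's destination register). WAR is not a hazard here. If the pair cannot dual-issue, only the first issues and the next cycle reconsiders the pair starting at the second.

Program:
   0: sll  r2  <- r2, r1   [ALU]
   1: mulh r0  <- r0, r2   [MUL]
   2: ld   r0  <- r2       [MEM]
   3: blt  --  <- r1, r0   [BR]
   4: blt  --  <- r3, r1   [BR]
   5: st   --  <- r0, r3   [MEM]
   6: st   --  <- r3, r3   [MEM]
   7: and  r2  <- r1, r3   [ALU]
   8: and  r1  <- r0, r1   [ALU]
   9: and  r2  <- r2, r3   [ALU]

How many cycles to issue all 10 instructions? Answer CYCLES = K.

CYCLES = 7

  cy0 -> i0 (sll.ALU) RAW r2
  cy1 -> i1 (mulh.MUL) WAW r0
  cy2 -> i2 (ld.MEM) RAW r0
  cy3 -> i3 (blt.BR) no-port BR/BR
  cy4 -> i4,i5 (blt.BR st.MEM) dual
  cy5 -> i6,i7 (st.MEM and.ALU) dual
  cy6 -> i8,i9 (and.ALU and.ALU) dual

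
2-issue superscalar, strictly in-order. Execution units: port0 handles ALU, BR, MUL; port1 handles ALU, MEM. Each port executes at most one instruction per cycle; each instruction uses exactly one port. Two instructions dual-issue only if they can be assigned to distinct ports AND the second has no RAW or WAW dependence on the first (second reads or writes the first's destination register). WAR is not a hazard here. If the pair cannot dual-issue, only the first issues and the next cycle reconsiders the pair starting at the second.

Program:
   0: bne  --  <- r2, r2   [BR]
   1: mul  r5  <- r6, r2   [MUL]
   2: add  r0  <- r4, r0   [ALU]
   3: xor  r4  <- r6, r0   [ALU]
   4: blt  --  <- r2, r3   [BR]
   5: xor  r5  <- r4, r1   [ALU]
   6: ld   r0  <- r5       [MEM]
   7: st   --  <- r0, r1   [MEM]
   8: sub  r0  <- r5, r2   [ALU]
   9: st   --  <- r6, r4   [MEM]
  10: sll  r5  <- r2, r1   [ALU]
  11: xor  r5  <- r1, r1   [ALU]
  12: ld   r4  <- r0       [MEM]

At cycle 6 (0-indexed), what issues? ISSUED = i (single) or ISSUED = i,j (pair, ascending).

ISSUED = 9,10

0. bne.BR @i0  | no-port BR/MUL
1. mul.MUL;add.ALU @i1,i2  | dual
2. xor.ALU;blt.BR @i3,i4  | dual
3. xor.ALU @i5  | RAW r5
4. ld.MEM @i6  | no-port MEM/MEM
5. st.MEM;sub.ALU @i7,i8  | dual
6. st.MEM;sll.ALU @i9,i10  | dual
7. xor.ALU;ld.MEM @i11,i12  | dual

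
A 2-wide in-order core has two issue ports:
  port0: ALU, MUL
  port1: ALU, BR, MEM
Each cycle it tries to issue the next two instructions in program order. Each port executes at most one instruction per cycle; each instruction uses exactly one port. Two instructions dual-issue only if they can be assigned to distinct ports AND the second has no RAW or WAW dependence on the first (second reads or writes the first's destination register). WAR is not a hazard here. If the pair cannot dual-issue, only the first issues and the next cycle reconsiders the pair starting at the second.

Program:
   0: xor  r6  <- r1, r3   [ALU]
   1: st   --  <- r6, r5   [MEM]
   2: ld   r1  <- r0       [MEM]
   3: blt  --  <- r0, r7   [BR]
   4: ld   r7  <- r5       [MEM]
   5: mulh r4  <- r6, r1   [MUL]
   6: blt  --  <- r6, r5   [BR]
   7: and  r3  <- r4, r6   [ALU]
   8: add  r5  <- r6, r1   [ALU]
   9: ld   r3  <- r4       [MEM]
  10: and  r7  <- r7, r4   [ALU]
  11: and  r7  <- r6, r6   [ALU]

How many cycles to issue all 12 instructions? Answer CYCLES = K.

CYCLES = 9

0. xor @i0  | RAW r6
1. st @i1  | no-port MEM/MEM
2. ld @i2  | no-port MEM/BR
3. blt @i3  | no-port BR/MEM
4. ld mulh @i4,i5  | 2-wide
5. blt and @i6,i7  | 2-wide
6. add ld @i8,i9  | 2-wide
7. and @i10  | WAW r7
8. and @i11  | tail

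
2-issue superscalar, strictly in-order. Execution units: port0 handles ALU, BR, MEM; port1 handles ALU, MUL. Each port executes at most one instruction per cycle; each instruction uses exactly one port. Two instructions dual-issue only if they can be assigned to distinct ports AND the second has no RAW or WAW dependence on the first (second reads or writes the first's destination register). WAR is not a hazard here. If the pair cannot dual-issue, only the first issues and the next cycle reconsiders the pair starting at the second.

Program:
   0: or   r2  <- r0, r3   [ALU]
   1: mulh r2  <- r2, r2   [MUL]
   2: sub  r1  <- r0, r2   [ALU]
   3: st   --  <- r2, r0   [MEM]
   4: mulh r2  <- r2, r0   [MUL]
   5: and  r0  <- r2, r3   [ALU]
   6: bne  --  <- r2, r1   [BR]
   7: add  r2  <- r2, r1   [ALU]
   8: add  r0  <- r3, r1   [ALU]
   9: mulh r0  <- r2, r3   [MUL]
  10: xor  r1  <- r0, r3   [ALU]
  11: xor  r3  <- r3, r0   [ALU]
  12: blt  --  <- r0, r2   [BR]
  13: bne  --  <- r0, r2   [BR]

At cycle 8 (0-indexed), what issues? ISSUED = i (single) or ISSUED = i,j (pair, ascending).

  cy0 -> i0 (or.ALU) RAW+WAW r2
  cy1 -> i1 (mulh.MUL) RAW r2
  cy2 -> i2+i3 (sub.ALU st.MEM) 2-wide
  cy3 -> i4 (mulh.MUL) RAW r2
  cy4 -> i5+i6 (and.ALU bne.BR) 2-wide
  cy5 -> i7+i8 (add.ALU add.ALU) 2-wide
  cy6 -> i9 (mulh.MUL) RAW r0
  cy7 -> i10+i11 (xor.ALU xor.ALU) 2-wide
  cy8 -> i12 (blt.BR) no-port BR/BR
  cy9 -> i13 (bne.BR) tail

ISSUED = 12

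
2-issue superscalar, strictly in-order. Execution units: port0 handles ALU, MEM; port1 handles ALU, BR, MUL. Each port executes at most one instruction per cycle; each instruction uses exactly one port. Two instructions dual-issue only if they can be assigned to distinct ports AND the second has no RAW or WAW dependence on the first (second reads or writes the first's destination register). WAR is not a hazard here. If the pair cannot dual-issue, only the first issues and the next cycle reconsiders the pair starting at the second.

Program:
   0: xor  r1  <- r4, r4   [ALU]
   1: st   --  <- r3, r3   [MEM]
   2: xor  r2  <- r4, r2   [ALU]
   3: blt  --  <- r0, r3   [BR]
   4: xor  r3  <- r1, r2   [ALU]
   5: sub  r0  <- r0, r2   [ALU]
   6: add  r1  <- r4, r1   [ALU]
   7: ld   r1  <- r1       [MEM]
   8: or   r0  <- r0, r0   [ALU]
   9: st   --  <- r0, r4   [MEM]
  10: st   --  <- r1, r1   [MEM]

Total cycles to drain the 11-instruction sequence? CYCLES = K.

t=0 i0,i1:xor.ALU+st.MEM ; 2-wide
t=1 i2,i3:xor.ALU+blt.BR ; 2-wide
t=2 i4,i5:xor.ALU+sub.ALU ; 2-wide
t=3 i6:add.ALU ; RAW+WAW r1
t=4 i7,i8:ld.MEM+or.ALU ; 2-wide
t=5 i9:st.MEM ; no-port MEM/MEM
t=6 i10:st.MEM ; tail

CYCLES = 7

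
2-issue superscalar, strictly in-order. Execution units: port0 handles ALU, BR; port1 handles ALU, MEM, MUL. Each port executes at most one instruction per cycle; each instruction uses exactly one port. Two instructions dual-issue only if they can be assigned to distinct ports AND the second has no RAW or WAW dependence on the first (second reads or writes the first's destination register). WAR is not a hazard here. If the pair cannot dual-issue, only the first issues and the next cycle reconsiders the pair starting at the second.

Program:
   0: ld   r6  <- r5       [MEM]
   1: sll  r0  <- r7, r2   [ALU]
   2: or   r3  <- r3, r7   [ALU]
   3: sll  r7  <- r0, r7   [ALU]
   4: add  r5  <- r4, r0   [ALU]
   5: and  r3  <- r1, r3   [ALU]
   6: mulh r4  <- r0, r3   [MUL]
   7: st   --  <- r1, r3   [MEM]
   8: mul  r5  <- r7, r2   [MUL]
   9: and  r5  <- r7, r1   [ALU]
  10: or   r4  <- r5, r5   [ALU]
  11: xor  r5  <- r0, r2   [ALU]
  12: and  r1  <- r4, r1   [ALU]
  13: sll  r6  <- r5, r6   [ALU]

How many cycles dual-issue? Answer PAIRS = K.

#0 head=0: ld.MEM;sll.ALU i0+i1 dual
#1 head=2: or.ALU;sll.ALU i2+i3 dual
#2 head=4: add.ALU;and.ALU i4+i5 dual
#3 head=6: mulh.MUL i6 no-port MUL/MEM
#4 head=7: st.MEM i7 no-port MEM/MUL
#5 head=8: mul.MUL i8 WAW r5
#6 head=9: and.ALU i9 RAW r5
#7 head=10: or.ALU;xor.ALU i10+i11 dual
#8 head=12: and.ALU;sll.ALU i12+i13 dual

PAIRS = 5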